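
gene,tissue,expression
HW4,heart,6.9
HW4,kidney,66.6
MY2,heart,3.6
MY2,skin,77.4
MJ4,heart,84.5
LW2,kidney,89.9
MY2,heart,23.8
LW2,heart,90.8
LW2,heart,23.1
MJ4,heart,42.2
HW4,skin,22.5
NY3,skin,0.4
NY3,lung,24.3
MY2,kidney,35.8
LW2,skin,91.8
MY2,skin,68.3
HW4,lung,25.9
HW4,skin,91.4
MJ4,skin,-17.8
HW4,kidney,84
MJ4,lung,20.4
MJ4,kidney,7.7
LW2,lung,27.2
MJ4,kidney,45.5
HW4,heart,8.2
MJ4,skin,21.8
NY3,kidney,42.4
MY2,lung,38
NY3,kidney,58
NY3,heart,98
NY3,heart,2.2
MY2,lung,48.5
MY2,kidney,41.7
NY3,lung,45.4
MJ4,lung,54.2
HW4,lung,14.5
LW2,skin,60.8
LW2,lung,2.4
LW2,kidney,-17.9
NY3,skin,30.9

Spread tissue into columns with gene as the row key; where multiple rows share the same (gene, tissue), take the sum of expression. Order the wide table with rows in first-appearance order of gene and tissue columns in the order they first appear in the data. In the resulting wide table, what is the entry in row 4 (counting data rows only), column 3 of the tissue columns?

With rows in first-appearance order of gene, row 4 is gene=LW2. tissue columns in first-appearance order: heart, kidney, skin, lung; column 3 is skin.
Long rows with gene=LW2, tissue=skin: 91.8 + 60.8 = 152.6.

152.6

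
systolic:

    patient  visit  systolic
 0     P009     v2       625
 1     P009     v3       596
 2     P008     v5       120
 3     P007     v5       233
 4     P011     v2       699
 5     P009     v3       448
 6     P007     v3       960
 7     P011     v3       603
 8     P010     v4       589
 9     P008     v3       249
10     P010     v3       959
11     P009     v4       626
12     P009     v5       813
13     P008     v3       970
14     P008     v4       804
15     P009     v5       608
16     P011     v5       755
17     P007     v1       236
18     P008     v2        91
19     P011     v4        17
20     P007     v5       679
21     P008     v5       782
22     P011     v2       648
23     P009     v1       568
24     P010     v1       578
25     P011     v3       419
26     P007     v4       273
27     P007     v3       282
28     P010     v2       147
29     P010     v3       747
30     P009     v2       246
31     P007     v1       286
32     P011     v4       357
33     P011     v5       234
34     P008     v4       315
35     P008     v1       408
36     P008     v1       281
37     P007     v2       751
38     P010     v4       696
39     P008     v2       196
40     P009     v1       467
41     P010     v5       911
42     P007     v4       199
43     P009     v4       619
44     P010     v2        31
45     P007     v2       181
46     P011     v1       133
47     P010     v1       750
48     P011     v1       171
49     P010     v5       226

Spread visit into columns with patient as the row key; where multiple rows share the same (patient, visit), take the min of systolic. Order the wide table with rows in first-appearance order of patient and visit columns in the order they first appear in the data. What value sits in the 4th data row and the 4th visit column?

With rows in first-appearance order of patient, row 4 is patient=P011. visit columns in first-appearance order: v2, v3, v5, v4, v1; column 4 is v4.
Long rows with patient=P011, visit=v4: min(17, 357) = 17.

17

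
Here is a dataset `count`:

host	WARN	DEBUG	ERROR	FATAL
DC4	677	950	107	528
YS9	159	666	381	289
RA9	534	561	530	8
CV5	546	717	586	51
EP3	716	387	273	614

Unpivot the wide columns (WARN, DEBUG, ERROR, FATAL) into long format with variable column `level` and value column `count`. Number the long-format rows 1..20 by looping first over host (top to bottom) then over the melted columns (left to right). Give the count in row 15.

586

20 rows total (5 × 4). Row 15: index ⌊(15-1)/4⌋ = 3 into host → CV5; (15-1) mod 4 = 2 into the melted columns → ERROR.
So row 15 is (CV5, ERROR, 586); count = 586.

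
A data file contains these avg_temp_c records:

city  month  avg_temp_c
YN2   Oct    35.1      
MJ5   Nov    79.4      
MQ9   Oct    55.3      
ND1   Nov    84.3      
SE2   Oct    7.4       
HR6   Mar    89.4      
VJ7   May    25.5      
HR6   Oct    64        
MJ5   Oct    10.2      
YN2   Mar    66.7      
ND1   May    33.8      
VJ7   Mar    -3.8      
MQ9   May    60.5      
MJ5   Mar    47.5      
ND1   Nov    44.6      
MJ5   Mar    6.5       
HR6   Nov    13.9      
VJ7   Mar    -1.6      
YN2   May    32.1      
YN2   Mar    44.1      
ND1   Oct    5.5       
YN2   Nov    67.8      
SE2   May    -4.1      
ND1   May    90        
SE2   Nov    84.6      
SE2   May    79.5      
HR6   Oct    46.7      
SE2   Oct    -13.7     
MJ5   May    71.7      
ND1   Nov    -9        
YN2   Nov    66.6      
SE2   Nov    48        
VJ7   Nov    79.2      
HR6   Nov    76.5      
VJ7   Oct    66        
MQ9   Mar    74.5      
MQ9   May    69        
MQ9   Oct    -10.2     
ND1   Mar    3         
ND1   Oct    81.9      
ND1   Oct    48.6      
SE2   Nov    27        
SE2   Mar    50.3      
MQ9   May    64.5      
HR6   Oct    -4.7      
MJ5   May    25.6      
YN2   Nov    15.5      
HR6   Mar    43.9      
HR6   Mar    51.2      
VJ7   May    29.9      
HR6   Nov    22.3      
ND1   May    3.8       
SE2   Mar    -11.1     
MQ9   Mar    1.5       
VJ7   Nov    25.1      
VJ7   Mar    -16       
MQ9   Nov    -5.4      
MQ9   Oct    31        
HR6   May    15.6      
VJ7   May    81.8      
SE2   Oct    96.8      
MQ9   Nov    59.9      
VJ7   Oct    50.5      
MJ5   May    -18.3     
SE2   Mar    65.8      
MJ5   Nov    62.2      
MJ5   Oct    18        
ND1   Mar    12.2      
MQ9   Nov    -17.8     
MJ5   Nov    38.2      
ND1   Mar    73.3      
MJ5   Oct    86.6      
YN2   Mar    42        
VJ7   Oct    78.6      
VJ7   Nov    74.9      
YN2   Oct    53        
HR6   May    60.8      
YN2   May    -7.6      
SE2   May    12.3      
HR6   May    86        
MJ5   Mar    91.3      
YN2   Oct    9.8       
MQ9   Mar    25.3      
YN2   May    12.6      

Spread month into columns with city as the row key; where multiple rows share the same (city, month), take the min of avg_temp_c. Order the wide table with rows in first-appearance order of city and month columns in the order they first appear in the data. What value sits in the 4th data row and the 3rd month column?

3

With rows in first-appearance order of city, row 4 is city=ND1. month columns in first-appearance order: Oct, Nov, Mar, May; column 3 is Mar.
Long rows with city=ND1, month=Mar: min(3, 12.2, 73.3) = 3.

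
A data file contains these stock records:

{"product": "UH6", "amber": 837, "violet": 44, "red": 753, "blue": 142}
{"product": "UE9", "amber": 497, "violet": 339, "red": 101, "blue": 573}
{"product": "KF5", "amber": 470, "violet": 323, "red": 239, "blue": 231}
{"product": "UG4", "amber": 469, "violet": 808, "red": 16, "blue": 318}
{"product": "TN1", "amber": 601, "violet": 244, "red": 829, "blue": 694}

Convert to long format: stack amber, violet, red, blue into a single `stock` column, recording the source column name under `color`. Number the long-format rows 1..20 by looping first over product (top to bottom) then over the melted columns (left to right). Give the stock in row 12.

231

20 rows total (5 × 4). Row 12: index ⌊(12-1)/4⌋ = 2 into product → KF5; (12-1) mod 4 = 3 into the melted columns → blue.
So row 12 is (KF5, blue, 231); stock = 231.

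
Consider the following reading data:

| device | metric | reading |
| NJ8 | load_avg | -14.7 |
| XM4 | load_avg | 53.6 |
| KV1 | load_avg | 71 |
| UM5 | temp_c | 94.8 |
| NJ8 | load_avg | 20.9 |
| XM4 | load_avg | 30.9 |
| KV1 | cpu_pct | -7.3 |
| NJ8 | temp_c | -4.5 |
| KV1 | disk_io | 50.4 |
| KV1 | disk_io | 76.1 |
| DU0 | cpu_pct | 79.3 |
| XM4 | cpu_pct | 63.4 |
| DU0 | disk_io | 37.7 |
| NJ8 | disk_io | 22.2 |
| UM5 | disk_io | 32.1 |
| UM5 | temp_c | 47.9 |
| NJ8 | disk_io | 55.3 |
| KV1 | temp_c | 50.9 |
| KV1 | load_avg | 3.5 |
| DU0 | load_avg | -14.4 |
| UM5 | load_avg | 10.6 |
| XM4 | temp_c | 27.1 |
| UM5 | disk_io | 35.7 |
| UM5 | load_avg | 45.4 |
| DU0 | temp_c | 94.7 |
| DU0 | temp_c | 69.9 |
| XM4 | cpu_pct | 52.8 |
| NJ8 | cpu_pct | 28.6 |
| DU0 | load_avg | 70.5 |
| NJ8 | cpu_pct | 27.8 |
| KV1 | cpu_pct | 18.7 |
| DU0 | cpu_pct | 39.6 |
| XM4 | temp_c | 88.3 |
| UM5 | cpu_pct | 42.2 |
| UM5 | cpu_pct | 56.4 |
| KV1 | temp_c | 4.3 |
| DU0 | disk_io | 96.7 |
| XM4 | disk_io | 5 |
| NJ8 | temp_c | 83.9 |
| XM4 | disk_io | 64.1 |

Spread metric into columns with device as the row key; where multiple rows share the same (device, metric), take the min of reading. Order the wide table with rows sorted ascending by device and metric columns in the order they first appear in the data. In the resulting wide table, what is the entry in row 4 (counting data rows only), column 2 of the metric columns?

47.9

With rows sorted ascending by device, row 4 is device=UM5. metric columns in first-appearance order: load_avg, temp_c, cpu_pct, disk_io; column 2 is temp_c.
Long rows with device=UM5, metric=temp_c: min(94.8, 47.9) = 47.9.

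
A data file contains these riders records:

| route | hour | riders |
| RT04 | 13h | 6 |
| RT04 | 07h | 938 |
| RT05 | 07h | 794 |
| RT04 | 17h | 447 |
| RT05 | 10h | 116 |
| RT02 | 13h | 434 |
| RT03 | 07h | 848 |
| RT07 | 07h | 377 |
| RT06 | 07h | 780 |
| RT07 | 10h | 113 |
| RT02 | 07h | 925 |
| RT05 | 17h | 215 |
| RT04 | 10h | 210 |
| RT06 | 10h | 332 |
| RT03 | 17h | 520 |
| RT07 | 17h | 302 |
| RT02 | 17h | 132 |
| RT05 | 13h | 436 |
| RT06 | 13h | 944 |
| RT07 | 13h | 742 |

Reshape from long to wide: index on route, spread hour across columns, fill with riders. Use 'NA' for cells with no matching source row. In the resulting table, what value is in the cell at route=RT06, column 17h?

NA

No long-format row has route=RT06 and hour=17h, so the cell is NA.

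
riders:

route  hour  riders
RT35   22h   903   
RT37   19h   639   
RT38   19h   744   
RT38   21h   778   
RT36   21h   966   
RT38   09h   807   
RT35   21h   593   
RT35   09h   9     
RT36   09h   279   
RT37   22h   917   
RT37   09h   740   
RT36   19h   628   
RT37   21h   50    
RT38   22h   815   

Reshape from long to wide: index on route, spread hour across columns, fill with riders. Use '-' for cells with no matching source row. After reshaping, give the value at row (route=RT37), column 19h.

The long row with route=RT37, hour=19h has riders=639.

639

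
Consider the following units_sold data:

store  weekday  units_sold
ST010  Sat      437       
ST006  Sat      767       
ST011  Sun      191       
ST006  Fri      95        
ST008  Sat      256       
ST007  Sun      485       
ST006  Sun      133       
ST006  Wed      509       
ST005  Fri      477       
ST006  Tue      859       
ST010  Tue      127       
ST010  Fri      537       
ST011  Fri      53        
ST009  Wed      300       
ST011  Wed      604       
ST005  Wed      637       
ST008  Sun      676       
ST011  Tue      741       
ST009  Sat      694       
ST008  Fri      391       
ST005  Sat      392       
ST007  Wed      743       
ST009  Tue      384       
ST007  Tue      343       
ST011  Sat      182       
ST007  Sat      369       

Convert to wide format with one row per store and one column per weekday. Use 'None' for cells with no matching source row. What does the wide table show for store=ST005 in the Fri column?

The long row with store=ST005, weekday=Fri has units_sold=477.

477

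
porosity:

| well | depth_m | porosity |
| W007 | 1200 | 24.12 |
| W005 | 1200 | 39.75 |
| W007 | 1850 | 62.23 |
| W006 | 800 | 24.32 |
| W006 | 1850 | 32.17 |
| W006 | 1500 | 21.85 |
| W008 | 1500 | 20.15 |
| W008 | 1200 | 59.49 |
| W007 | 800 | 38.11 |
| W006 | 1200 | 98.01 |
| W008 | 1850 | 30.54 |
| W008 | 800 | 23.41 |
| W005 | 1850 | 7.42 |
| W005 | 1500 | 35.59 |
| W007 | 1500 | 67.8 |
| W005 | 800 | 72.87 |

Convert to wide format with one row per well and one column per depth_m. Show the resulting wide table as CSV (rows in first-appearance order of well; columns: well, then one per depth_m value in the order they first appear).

well,1200,1850,800,1500
W007,24.12,62.23,38.11,67.8
W005,39.75,7.42,72.87,35.59
W006,98.01,32.17,24.32,21.85
W008,59.49,30.54,23.41,20.15

Columns: well plus the 4 distinct depth_m values (1200, 1850, 800, 1500).
For example, row W007 column 1200 takes porosity=24.12 from the long row (W007, 1200).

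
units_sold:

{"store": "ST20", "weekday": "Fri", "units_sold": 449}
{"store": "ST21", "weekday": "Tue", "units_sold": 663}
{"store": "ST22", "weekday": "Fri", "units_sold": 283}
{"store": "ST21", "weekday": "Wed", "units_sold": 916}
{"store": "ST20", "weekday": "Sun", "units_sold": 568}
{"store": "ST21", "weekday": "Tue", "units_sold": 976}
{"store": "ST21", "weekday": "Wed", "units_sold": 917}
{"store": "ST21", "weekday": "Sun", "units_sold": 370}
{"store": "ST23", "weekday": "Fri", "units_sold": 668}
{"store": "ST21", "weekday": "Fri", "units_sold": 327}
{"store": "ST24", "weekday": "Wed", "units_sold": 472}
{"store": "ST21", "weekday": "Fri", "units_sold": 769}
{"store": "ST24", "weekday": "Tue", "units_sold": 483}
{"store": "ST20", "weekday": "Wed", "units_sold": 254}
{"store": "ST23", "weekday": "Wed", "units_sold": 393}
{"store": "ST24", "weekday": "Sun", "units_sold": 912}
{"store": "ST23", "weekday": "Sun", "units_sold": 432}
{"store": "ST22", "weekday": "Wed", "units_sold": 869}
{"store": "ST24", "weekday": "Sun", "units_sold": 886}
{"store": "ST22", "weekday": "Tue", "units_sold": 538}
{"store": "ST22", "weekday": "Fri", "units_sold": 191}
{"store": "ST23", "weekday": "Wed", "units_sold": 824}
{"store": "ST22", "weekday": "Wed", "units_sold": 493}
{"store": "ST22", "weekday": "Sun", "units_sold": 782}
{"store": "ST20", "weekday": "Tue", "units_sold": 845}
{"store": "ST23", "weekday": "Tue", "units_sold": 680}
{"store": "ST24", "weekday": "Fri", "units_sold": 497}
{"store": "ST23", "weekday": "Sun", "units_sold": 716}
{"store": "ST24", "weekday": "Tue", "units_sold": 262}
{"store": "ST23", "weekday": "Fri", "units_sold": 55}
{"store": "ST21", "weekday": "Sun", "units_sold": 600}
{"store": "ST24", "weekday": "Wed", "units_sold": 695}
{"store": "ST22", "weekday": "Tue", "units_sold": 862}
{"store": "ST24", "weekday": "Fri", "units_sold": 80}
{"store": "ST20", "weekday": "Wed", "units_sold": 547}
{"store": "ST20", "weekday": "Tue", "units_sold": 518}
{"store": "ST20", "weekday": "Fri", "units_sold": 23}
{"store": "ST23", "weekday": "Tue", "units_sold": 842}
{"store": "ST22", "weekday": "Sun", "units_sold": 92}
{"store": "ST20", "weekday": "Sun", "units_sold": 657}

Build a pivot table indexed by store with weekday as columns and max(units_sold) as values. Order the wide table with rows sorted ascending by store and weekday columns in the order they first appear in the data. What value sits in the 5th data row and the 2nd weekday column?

483

With rows sorted ascending by store, row 5 is store=ST24. weekday columns in first-appearance order: Fri, Tue, Wed, Sun; column 2 is Tue.
Long rows with store=ST24, weekday=Tue: max(483, 262) = 483.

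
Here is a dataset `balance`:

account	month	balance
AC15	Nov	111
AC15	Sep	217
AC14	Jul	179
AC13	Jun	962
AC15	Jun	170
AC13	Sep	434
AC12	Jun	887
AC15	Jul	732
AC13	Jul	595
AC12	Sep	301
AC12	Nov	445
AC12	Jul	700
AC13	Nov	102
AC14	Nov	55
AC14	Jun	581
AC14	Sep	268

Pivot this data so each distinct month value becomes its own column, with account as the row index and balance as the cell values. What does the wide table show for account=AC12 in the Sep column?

301

Wide layout: rows indexed by account, columns are the 4 distinct month values (Nov, Sep, Jul, Jun).
Cell (account=AC12, month=Sep) draws from the long row where account=AC12 and month=Sep, which has balance=301.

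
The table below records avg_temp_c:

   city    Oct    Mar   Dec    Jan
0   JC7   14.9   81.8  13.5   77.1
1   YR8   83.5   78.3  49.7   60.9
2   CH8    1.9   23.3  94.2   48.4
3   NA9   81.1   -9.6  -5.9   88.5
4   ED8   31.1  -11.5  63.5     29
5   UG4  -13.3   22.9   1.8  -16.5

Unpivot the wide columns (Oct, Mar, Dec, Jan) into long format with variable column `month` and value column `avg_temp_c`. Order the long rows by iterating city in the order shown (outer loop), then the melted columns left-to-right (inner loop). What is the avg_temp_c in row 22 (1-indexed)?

22.9

24 rows total (6 × 4). Row 22: index ⌊(22-1)/4⌋ = 5 into city → UG4; (22-1) mod 4 = 1 into the melted columns → Mar.
So row 22 is (UG4, Mar, 22.9); avg_temp_c = 22.9.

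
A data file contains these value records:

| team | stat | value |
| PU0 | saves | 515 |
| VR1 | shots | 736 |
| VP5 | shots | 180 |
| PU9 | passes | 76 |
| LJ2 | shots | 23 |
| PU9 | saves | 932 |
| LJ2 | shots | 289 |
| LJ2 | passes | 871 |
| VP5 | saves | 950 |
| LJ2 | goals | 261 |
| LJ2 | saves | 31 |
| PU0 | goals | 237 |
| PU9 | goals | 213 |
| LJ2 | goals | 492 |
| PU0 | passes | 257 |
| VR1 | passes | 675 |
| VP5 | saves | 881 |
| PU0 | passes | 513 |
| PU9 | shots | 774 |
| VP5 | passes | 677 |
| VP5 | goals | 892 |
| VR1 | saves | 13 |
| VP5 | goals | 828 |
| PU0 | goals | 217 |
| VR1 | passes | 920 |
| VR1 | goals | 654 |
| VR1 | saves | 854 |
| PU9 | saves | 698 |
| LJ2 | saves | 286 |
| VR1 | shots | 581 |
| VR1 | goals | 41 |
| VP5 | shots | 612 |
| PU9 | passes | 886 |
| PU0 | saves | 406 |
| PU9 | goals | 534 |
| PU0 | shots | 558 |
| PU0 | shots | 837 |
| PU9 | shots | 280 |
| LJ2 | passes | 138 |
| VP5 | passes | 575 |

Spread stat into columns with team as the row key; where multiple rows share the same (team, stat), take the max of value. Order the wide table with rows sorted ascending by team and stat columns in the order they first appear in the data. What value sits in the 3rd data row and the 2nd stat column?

With rows sorted ascending by team, row 3 is team=PU9. stat columns in first-appearance order: saves, shots, passes, goals; column 2 is shots.
Long rows with team=PU9, stat=shots: max(774, 280) = 774.

774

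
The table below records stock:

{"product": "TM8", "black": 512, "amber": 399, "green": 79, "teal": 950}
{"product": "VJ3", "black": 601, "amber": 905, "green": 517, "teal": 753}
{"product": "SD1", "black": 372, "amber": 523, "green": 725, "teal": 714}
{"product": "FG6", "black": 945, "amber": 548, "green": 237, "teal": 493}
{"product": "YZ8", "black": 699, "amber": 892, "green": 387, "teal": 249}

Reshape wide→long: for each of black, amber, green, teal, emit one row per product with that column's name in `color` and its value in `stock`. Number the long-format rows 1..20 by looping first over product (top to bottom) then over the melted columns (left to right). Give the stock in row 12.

714

20 rows total (5 × 4). Row 12: index ⌊(12-1)/4⌋ = 2 into product → SD1; (12-1) mod 4 = 3 into the melted columns → teal.
So row 12 is (SD1, teal, 714); stock = 714.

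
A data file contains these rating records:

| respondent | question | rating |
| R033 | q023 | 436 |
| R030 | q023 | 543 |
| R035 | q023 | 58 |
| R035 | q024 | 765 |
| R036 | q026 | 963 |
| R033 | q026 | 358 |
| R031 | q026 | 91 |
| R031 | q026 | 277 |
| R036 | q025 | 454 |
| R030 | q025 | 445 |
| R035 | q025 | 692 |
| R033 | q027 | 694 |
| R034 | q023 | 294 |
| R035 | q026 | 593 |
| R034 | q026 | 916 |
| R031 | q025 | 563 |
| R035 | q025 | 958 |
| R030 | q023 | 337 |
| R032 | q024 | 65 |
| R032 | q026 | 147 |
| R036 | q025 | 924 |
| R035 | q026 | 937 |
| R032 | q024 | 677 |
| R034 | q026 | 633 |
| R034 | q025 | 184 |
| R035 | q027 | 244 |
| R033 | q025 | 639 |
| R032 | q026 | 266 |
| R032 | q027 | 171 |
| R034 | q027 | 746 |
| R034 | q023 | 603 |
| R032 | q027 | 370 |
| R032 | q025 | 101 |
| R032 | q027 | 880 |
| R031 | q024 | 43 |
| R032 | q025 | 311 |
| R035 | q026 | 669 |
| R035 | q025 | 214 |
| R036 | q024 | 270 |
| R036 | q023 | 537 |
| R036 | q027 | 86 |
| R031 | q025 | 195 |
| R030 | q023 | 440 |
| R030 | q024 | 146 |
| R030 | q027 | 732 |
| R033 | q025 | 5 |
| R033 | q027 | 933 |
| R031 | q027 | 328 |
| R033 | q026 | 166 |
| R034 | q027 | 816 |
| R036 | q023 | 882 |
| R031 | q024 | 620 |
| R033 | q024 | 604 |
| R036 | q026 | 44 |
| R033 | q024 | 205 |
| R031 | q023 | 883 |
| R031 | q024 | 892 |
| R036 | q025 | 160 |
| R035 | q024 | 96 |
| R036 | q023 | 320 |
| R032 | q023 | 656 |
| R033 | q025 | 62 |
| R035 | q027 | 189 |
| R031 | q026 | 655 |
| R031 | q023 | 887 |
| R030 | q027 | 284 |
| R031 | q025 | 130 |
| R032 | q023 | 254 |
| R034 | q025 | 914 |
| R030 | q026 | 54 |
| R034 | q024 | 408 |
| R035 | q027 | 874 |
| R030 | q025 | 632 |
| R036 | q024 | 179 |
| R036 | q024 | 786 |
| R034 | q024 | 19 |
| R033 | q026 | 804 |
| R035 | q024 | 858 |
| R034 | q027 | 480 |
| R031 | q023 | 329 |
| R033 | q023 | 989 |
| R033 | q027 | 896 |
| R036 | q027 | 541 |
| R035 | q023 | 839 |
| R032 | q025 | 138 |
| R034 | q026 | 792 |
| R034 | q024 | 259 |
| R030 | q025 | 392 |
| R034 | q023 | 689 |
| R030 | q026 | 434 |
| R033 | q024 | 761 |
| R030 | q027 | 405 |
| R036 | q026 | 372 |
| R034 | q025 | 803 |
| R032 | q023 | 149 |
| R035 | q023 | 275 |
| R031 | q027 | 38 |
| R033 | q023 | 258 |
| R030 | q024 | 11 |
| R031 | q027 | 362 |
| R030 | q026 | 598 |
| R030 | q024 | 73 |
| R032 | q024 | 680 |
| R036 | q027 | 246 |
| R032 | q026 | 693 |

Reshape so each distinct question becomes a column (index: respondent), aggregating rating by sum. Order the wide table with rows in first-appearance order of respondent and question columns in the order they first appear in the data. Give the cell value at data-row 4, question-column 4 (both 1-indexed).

1538

With rows in first-appearance order of respondent, row 4 is respondent=R036. question columns in first-appearance order: q023, q024, q026, q025, q027; column 4 is q025.
Long rows with respondent=R036, question=q025: 454 + 924 + 160 = 1538.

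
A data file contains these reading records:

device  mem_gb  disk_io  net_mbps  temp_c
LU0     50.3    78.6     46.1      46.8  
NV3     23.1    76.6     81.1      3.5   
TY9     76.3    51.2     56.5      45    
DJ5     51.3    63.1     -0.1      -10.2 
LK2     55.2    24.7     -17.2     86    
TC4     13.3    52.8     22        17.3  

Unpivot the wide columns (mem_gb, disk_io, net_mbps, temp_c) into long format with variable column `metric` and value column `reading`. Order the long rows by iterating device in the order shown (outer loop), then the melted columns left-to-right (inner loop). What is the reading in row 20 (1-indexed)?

86

24 rows total (6 × 4). Row 20: index ⌊(20-1)/4⌋ = 4 into device → LK2; (20-1) mod 4 = 3 into the melted columns → temp_c.
So row 20 is (LK2, temp_c, 86); reading = 86.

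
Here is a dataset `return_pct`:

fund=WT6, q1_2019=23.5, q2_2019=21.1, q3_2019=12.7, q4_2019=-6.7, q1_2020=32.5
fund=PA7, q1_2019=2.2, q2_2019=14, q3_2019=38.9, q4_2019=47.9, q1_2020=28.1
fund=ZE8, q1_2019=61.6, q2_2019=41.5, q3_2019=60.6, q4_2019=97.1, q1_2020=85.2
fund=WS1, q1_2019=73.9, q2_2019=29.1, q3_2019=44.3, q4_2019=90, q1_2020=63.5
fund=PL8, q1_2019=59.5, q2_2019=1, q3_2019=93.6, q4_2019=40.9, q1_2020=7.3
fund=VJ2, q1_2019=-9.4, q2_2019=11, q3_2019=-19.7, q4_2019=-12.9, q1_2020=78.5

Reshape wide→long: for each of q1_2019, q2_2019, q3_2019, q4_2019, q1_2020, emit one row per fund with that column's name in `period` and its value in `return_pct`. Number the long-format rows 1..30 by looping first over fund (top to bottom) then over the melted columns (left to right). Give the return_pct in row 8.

30 rows total (6 × 5). Row 8: index ⌊(8-1)/5⌋ = 1 into fund → PA7; (8-1) mod 5 = 2 into the melted columns → q3_2019.
So row 8 is (PA7, q3_2019, 38.9); return_pct = 38.9.

38.9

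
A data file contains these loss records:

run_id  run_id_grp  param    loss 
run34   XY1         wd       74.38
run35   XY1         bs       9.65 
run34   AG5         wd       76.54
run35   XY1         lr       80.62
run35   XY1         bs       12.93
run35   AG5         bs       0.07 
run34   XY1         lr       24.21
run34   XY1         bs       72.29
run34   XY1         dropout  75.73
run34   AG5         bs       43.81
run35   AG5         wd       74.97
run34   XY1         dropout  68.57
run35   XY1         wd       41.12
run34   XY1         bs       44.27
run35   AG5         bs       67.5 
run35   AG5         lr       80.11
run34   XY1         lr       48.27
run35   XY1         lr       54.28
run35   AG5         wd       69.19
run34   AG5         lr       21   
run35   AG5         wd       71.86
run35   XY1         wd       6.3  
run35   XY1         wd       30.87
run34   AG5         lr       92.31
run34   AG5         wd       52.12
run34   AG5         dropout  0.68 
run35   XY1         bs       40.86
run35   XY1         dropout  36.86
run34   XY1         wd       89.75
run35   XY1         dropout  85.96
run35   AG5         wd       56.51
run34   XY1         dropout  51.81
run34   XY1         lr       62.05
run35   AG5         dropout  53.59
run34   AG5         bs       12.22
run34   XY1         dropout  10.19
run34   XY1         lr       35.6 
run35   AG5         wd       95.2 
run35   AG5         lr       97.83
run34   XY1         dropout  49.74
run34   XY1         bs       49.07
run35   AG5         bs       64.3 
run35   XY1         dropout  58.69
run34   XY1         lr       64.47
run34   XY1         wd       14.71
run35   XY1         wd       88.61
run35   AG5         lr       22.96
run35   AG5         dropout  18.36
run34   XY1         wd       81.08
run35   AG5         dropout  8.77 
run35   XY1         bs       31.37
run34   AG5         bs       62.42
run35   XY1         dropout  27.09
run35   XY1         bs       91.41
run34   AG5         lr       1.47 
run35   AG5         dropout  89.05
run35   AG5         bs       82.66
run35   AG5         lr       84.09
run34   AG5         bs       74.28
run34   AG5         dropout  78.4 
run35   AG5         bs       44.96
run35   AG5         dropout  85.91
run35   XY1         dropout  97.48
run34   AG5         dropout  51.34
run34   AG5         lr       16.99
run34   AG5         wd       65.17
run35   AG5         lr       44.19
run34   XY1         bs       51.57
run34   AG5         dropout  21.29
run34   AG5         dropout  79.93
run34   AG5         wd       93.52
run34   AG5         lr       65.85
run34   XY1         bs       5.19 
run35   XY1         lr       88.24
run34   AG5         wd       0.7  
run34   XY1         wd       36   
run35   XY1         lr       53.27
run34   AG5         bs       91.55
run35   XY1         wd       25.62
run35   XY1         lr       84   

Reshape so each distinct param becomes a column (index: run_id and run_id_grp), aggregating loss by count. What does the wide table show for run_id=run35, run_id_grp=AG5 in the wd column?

5

Rows with run_id=run35, run_id_grp=AG5 and param=wd: loss values are 74.97, 69.19, 71.86, 56.51, 95.2.
5 rows match — count = 5.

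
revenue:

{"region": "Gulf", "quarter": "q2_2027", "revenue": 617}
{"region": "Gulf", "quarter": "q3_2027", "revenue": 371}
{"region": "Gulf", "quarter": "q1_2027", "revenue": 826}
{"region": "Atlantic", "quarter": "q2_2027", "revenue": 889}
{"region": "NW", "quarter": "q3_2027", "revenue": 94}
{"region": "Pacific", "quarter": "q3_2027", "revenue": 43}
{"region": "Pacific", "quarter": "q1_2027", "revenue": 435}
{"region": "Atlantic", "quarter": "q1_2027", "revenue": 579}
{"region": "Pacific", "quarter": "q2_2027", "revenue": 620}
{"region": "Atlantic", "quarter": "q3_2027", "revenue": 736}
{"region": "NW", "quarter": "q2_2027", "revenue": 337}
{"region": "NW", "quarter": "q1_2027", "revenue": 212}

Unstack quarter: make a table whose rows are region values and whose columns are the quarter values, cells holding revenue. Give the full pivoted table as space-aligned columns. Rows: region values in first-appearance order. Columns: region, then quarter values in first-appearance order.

region    q2_2027  q3_2027  q1_2027
Gulf      617      371      826    
Atlantic  889      736      579    
NW        337      94       212    
Pacific   620      43       435    

Columns: region plus the 3 distinct quarter values (q2_2027, q3_2027, q1_2027).
For example, row Gulf column q2_2027 takes revenue=617 from the long row (Gulf, q2_2027).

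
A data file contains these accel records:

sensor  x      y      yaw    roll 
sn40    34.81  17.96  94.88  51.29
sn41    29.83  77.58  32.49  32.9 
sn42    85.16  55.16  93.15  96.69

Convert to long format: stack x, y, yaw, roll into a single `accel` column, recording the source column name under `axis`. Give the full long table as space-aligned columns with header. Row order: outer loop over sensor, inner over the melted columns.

Each (sensor, column) pair becomes one row: 3 × 4 = 12 rows.
For example, (sn40, x) → accel=34.81.

sensor  axis  accel
sn40    x     34.81
sn40    y     17.96
sn40    yaw   94.88
sn40    roll  51.29
sn41    x     29.83
sn41    y     77.58
sn41    yaw   32.49
sn41    roll  32.9 
sn42    x     85.16
sn42    y     55.16
sn42    yaw   93.15
sn42    roll  96.69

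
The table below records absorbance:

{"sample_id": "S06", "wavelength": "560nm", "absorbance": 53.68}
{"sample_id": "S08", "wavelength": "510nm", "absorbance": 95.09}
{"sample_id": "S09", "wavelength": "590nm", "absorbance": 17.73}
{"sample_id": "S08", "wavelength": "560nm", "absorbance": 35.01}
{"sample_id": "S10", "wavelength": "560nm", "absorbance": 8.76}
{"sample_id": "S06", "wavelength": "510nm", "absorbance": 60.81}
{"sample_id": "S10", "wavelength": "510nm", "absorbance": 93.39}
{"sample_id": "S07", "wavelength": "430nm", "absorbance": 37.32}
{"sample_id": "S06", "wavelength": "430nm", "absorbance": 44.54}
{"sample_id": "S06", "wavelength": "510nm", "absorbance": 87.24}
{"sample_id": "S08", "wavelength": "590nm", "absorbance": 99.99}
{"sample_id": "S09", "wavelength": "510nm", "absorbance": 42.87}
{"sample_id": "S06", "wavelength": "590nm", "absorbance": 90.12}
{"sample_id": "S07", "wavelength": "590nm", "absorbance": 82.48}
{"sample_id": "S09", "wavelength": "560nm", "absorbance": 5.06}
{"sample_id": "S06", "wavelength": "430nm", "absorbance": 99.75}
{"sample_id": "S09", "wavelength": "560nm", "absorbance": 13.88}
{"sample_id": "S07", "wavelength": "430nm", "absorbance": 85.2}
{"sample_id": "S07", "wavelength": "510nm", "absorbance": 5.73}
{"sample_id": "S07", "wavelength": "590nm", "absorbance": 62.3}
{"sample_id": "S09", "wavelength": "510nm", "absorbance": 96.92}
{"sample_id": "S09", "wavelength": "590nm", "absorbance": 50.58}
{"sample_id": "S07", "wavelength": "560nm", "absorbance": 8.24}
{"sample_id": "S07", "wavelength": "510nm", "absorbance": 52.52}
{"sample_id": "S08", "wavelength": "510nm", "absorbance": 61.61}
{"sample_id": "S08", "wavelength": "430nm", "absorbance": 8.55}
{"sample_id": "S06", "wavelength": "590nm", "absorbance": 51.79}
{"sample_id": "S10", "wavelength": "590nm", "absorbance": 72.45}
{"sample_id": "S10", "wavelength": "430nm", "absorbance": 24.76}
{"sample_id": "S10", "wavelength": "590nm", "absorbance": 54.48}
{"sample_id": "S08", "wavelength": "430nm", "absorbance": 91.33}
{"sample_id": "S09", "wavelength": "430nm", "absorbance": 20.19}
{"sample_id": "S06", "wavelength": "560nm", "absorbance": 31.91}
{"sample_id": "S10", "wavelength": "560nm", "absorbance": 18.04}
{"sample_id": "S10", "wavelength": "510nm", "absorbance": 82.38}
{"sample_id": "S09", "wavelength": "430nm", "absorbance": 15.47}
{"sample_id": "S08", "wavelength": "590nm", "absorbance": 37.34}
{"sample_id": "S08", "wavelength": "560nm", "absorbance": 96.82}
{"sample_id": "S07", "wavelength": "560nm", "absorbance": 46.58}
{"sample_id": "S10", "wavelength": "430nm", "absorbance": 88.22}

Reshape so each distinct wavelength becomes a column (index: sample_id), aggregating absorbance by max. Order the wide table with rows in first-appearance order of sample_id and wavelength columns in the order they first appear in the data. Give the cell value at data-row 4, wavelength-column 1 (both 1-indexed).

With rows in first-appearance order of sample_id, row 4 is sample_id=S10. wavelength columns in first-appearance order: 560nm, 510nm, 590nm, 430nm; column 1 is 560nm.
Long rows with sample_id=S10, wavelength=560nm: max(8.76, 18.04) = 18.04.

18.04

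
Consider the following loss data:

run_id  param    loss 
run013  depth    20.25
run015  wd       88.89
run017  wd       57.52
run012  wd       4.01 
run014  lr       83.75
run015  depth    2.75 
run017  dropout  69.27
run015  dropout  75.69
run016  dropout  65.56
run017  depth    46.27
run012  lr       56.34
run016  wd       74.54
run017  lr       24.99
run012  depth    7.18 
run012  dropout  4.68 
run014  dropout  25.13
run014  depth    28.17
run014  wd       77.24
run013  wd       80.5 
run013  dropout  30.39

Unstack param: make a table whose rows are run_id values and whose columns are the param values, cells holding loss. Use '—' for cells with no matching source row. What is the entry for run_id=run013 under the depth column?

The long row with run_id=run013, param=depth has loss=20.25.

20.25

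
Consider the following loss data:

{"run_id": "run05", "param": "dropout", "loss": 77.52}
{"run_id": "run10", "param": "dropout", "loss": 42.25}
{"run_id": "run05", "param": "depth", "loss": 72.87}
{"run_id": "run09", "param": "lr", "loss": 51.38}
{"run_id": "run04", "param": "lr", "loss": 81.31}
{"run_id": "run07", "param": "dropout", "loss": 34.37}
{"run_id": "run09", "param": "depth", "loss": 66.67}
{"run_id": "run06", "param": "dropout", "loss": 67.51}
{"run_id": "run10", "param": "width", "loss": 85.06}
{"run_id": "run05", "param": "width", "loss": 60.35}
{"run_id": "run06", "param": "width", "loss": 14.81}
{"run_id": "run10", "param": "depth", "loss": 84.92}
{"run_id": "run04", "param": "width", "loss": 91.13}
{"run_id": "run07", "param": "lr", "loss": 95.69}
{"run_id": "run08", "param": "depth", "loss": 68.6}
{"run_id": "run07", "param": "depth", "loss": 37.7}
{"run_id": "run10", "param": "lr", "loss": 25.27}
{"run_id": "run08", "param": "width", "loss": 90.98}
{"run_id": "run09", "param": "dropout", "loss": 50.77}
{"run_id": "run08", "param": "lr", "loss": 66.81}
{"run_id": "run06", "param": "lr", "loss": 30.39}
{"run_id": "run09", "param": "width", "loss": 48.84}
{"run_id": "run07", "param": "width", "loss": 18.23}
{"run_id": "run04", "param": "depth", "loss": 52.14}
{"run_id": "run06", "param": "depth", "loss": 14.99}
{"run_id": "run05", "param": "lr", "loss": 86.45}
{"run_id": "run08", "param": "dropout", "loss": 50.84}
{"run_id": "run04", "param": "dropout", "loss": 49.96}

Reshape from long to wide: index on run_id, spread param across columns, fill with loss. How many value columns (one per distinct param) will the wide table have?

4

4 distinct param values: depth, dropout, lr, width.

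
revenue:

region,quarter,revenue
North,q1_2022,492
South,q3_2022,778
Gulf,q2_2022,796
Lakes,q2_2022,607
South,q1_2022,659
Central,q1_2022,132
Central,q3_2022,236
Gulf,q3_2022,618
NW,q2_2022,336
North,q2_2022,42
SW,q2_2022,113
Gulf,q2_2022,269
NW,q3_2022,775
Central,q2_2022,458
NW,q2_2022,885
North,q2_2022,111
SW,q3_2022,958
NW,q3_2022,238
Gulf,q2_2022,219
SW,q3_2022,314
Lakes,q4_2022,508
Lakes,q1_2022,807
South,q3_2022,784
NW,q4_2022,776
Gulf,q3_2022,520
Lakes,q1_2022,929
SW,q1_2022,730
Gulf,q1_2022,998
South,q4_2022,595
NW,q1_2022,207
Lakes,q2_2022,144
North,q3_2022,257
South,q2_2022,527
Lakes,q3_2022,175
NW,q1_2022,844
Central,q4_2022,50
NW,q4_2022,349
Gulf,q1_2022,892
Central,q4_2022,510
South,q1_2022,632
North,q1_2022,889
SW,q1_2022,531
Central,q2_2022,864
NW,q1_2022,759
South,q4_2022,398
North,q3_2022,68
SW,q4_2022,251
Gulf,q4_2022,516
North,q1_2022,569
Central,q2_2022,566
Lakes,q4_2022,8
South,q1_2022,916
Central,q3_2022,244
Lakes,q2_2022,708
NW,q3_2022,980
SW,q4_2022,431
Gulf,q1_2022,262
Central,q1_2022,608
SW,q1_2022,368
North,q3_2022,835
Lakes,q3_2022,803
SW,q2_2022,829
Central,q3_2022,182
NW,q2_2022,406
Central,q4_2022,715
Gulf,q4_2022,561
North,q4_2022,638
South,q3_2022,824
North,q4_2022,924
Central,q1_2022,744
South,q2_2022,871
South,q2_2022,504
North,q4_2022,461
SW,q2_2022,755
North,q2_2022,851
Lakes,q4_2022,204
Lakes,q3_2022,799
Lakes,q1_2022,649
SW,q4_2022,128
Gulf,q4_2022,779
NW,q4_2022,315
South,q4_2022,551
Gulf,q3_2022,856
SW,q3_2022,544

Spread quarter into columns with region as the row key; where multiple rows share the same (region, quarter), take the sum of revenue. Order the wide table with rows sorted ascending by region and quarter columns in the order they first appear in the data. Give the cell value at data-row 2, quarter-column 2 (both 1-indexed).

With rows sorted ascending by region, row 2 is region=Gulf. quarter columns in first-appearance order: q1_2022, q3_2022, q2_2022, q4_2022; column 2 is q3_2022.
Long rows with region=Gulf, quarter=q3_2022: 618 + 520 + 856 = 1994.

1994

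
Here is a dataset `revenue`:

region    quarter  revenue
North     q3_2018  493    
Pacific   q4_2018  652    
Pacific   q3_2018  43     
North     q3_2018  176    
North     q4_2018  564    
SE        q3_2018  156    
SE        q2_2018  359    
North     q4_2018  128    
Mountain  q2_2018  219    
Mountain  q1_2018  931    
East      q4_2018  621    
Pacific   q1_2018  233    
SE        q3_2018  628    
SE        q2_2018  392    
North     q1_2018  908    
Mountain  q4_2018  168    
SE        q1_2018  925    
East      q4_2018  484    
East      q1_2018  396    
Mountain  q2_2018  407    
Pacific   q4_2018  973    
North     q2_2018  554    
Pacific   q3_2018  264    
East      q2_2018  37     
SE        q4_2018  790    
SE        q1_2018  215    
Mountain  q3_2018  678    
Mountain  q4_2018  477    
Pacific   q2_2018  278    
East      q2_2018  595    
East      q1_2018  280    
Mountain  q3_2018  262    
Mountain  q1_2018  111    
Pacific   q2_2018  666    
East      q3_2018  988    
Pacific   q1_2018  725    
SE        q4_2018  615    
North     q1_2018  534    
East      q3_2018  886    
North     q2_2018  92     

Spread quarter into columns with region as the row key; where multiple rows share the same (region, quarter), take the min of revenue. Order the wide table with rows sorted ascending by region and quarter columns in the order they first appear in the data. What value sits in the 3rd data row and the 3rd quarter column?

92

With rows sorted ascending by region, row 3 is region=North. quarter columns in first-appearance order: q3_2018, q4_2018, q2_2018, q1_2018; column 3 is q2_2018.
Long rows with region=North, quarter=q2_2018: min(554, 92) = 92.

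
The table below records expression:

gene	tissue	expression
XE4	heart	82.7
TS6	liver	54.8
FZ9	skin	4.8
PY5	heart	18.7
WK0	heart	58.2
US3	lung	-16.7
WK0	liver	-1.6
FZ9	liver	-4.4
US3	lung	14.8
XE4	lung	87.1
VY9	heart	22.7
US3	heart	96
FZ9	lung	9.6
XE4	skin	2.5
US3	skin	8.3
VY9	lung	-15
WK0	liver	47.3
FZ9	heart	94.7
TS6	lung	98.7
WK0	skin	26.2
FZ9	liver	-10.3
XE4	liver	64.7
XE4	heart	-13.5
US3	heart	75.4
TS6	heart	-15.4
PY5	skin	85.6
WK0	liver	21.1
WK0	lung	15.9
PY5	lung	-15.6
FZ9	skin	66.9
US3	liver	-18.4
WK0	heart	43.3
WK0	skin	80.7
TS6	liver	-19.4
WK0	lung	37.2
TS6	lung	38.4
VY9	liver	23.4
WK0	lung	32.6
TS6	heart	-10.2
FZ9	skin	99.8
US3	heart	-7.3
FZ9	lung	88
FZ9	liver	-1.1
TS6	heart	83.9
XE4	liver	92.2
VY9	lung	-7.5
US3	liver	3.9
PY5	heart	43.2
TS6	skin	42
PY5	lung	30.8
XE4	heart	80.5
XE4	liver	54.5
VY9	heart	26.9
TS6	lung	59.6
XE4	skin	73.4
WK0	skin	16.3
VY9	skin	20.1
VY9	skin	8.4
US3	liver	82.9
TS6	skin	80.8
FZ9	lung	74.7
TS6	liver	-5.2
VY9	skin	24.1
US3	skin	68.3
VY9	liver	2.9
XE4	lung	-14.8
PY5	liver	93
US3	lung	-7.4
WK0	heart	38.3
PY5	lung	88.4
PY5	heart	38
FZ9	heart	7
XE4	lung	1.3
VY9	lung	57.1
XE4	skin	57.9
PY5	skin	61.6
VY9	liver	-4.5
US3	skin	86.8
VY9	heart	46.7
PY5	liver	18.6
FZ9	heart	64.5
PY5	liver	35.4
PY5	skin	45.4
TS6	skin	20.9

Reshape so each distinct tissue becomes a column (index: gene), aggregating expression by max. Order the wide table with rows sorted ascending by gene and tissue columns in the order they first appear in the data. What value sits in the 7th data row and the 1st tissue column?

With rows sorted ascending by gene, row 7 is gene=XE4. tissue columns in first-appearance order: heart, liver, skin, lung; column 1 is heart.
Long rows with gene=XE4, tissue=heart: max(82.7, -13.5, 80.5) = 82.7.

82.7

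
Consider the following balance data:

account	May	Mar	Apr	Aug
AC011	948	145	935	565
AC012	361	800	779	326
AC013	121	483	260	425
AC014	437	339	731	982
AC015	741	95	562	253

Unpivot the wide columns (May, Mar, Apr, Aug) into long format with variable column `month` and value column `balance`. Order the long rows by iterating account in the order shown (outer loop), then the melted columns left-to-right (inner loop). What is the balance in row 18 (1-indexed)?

95

20 rows total (5 × 4). Row 18: index ⌊(18-1)/4⌋ = 4 into account → AC015; (18-1) mod 4 = 1 into the melted columns → Mar.
So row 18 is (AC015, Mar, 95); balance = 95.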